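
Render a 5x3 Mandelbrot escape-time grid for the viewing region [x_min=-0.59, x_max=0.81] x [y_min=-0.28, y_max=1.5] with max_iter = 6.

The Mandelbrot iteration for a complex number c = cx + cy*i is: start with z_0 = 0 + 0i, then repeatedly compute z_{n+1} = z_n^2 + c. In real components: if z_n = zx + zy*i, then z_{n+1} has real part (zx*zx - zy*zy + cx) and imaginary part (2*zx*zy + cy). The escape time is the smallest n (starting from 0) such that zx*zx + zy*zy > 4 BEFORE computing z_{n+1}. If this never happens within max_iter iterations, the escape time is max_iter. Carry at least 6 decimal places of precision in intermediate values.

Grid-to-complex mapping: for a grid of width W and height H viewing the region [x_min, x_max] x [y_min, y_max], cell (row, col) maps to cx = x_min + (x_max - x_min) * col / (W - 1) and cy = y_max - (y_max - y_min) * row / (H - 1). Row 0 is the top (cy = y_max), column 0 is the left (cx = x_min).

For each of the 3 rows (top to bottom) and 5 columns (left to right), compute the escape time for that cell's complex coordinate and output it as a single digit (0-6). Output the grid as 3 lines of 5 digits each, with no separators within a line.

(row=0, col=0): c = -0.5900 + 1.5000i → escape time 2
(row=0, col=1): c = -0.2400 + 1.5000i → escape time 2
(row=0, col=2): c = 0.1100 + 1.5000i → escape time 2
(row=0, col=3): c = 0.4600 + 1.5000i → escape time 2
(row=0, col=4): c = 0.8100 + 1.5000i → escape time 2
(row=1, col=0): c = -0.5900 + 0.6100i → escape time 6
(row=1, col=1): c = -0.2400 + 0.6100i → escape time 6
(row=1, col=2): c = 0.1100 + 0.6100i → escape time 6
(row=1, col=3): c = 0.4600 + 0.6100i → escape time 5
(row=1, col=4): c = 0.8100 + 0.6100i → escape time 3
(row=2, col=0): c = -0.5900 + -0.2800i → escape time 6
(row=2, col=1): c = -0.2400 + -0.2800i → escape time 6
(row=2, col=2): c = 0.1100 + -0.2800i → escape time 6
(row=2, col=3): c = 0.4600 + -0.2800i → escape time 6
(row=2, col=4): c = 0.8100 + -0.2800i → escape time 3

Answer: 22222
66653
66663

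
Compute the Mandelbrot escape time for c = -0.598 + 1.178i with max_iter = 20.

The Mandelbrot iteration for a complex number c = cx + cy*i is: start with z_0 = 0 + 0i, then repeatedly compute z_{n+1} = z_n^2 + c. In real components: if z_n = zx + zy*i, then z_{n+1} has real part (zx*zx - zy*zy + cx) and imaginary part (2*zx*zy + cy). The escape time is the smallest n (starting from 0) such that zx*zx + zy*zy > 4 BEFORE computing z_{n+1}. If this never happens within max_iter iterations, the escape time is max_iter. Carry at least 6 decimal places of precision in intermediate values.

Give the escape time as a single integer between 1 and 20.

Answer: 3

Derivation:
z_0 = 0 + 0i, c = -0.5980 + 1.1780i
Iter 1: z = -0.5980 + 1.1780i, |z|^2 = 1.7453
Iter 2: z = -1.6281 + -0.2309i, |z|^2 = 2.7040
Iter 3: z = 1.9993 + 1.9298i, |z|^2 = 7.7215
Escaped at iteration 3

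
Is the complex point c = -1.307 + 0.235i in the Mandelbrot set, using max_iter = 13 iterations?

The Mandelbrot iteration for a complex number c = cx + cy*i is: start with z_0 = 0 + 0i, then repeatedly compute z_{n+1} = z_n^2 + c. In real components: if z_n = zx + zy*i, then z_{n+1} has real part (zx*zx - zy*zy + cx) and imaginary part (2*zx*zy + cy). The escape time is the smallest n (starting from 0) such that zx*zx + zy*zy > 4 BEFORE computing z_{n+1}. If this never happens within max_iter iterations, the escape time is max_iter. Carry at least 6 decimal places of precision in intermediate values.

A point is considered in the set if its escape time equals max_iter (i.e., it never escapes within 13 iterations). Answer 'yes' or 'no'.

Answer: no

Derivation:
z_0 = 0 + 0i, c = -1.3070 + 0.2350i
Iter 1: z = -1.3070 + 0.2350i, |z|^2 = 1.7635
Iter 2: z = 0.3460 + -0.3793i, |z|^2 = 0.2636
Iter 3: z = -1.3311 + -0.0275i, |z|^2 = 1.7727
Iter 4: z = 0.4641 + 0.3082i, |z|^2 = 0.3104
Iter 5: z = -1.1865 + 0.5211i, |z|^2 = 1.6794
Iter 6: z = -0.1706 + -1.0016i, |z|^2 = 1.0322
Iter 7: z = -2.2810 + 0.5768i, |z|^2 = 5.5357
Escaped at iteration 7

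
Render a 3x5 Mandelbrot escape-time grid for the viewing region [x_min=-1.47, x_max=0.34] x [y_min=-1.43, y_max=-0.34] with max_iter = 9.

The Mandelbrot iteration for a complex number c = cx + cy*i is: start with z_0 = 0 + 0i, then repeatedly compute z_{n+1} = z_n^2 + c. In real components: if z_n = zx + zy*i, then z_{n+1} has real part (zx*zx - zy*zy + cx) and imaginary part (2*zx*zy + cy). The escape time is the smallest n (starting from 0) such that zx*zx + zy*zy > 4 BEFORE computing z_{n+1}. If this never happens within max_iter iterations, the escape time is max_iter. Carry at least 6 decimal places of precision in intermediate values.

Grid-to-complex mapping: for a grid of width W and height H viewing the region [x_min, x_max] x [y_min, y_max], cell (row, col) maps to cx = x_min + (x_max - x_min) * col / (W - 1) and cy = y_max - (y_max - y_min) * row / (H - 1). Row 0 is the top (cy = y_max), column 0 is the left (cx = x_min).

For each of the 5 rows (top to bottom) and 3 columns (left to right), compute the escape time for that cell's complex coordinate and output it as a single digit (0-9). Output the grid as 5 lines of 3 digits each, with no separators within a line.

Answer: 599
399
344
232
122

Derivation:
(row=0, col=0): c = -1.4700 + -0.3400i → escape time 5
(row=0, col=1): c = -0.5650 + -0.3400i → escape time 9
(row=0, col=2): c = 0.3400 + -0.3400i → escape time 9
(row=1, col=0): c = -1.4700 + -0.6125i → escape time 3
(row=1, col=1): c = -0.5650 + -0.6125i → escape time 9
(row=1, col=2): c = 0.3400 + -0.6125i → escape time 9
(row=2, col=0): c = -1.4700 + -0.8850i → escape time 3
(row=2, col=1): c = -0.5650 + -0.8850i → escape time 4
(row=2, col=2): c = 0.3400 + -0.8850i → escape time 4
(row=3, col=0): c = -1.4700 + -1.1575i → escape time 2
(row=3, col=1): c = -0.5650 + -1.1575i → escape time 3
(row=3, col=2): c = 0.3400 + -1.1575i → escape time 2
(row=4, col=0): c = -1.4700 + -1.4300i → escape time 1
(row=4, col=1): c = -0.5650 + -1.4300i → escape time 2
(row=4, col=2): c = 0.3400 + -1.4300i → escape time 2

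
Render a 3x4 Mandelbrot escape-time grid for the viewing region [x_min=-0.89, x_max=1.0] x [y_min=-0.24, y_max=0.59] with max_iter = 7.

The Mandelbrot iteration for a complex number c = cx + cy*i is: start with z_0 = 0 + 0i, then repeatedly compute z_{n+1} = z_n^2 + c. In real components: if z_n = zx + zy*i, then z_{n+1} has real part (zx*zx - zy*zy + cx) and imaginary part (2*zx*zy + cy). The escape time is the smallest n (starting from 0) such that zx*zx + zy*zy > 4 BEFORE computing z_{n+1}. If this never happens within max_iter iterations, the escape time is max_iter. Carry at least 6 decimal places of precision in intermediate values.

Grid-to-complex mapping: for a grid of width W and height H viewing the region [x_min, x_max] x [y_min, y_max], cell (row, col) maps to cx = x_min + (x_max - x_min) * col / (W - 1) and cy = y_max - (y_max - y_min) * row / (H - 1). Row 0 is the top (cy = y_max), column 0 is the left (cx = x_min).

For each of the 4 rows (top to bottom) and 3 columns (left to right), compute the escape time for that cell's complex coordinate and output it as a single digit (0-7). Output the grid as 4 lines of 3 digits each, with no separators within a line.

Answer: 572
772
772
772

Derivation:
(row=0, col=0): c = -0.8900 + 0.5900i → escape time 5
(row=0, col=1): c = 0.0550 + 0.5900i → escape time 7
(row=0, col=2): c = 1.0000 + 0.5900i → escape time 2
(row=1, col=0): c = -0.8900 + 0.3133i → escape time 7
(row=1, col=1): c = 0.0550 + 0.3133i → escape time 7
(row=1, col=2): c = 1.0000 + 0.3133i → escape time 2
(row=2, col=0): c = -0.8900 + 0.0367i → escape time 7
(row=2, col=1): c = 0.0550 + 0.0367i → escape time 7
(row=2, col=2): c = 1.0000 + 0.0367i → escape time 2
(row=3, col=0): c = -0.8900 + -0.2400i → escape time 7
(row=3, col=1): c = 0.0550 + -0.2400i → escape time 7
(row=3, col=2): c = 1.0000 + -0.2400i → escape time 2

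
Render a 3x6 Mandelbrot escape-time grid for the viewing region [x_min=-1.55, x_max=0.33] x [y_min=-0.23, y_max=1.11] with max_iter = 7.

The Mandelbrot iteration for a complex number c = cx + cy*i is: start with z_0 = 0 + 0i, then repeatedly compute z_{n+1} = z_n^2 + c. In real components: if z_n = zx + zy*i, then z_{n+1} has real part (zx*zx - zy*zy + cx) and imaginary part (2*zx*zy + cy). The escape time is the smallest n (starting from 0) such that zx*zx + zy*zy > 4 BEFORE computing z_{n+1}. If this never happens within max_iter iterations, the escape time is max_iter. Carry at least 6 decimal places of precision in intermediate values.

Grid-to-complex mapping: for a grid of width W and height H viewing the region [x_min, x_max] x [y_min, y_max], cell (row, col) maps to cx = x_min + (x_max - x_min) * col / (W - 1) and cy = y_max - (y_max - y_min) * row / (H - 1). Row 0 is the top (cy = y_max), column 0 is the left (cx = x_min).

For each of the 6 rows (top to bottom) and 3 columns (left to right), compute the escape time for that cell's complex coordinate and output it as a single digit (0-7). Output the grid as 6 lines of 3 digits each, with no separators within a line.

Answer: 232
344
377
477
777
577

Derivation:
(row=0, col=0): c = -1.5500 + 1.1100i → escape time 2
(row=0, col=1): c = -0.6100 + 1.1100i → escape time 3
(row=0, col=2): c = 0.3300 + 1.1100i → escape time 2
(row=1, col=0): c = -1.5500 + 0.8420i → escape time 3
(row=1, col=1): c = -0.6100 + 0.8420i → escape time 4
(row=1, col=2): c = 0.3300 + 0.8420i → escape time 4
(row=2, col=0): c = -1.5500 + 0.5740i → escape time 3
(row=2, col=1): c = -0.6100 + 0.5740i → escape time 7
(row=2, col=2): c = 0.3300 + 0.5740i → escape time 7
(row=3, col=0): c = -1.5500 + 0.3060i → escape time 4
(row=3, col=1): c = -0.6100 + 0.3060i → escape time 7
(row=3, col=2): c = 0.3300 + 0.3060i → escape time 7
(row=4, col=0): c = -1.5500 + 0.0380i → escape time 7
(row=4, col=1): c = -0.6100 + 0.0380i → escape time 7
(row=4, col=2): c = 0.3300 + 0.0380i → escape time 7
(row=5, col=0): c = -1.5500 + -0.2300i → escape time 5
(row=5, col=1): c = -0.6100 + -0.2300i → escape time 7
(row=5, col=2): c = 0.3300 + -0.2300i → escape time 7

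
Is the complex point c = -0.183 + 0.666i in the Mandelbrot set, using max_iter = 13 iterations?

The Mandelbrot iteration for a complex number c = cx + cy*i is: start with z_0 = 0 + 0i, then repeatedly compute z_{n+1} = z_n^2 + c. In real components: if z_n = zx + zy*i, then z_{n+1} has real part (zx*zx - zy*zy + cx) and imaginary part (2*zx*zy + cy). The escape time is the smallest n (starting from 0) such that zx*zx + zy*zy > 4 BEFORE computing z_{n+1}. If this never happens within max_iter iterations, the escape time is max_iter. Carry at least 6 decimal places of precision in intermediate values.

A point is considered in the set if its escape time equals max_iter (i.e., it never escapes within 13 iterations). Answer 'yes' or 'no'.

Answer: yes

Derivation:
z_0 = 0 + 0i, c = -0.1830 + 0.6660i
Iter 1: z = -0.1830 + 0.6660i, |z|^2 = 0.4770
Iter 2: z = -0.5931 + 0.4222i, |z|^2 = 0.5300
Iter 3: z = -0.0096 + 0.1652i, |z|^2 = 0.0274
Iter 4: z = -0.2102 + 0.6628i, |z|^2 = 0.4835
Iter 5: z = -0.5782 + 0.3874i, |z|^2 = 0.4843
Iter 6: z = 0.0012 + 0.2181i, |z|^2 = 0.0476
Iter 7: z = -0.2306 + 0.6665i, |z|^2 = 0.4974
Iter 8: z = -0.5741 + 0.3587i, |z|^2 = 0.4582
Iter 9: z = 0.0180 + 0.2542i, |z|^2 = 0.0649
Iter 10: z = -0.2473 + 0.6751i, |z|^2 = 0.5170
Iter 11: z = -0.5777 + 0.3321i, |z|^2 = 0.4440
Iter 12: z = 0.0404 + 0.2823i, |z|^2 = 0.0813
Did not escape in 13 iterations → in set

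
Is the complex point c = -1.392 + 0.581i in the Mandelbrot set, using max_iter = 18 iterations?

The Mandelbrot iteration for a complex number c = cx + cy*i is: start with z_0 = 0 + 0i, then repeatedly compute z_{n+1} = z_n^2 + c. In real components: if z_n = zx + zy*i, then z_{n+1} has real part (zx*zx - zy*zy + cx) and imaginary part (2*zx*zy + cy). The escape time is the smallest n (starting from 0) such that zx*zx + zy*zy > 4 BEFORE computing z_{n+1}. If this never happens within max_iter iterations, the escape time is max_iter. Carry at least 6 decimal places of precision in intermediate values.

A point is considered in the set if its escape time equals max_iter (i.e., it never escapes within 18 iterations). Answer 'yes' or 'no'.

Answer: no

Derivation:
z_0 = 0 + 0i, c = -1.3920 + 0.5810i
Iter 1: z = -1.3920 + 0.5810i, |z|^2 = 2.2752
Iter 2: z = 0.2081 + -1.0365i, |z|^2 = 1.1176
Iter 3: z = -2.4230 + 0.1496i, |z|^2 = 5.8935
Escaped at iteration 3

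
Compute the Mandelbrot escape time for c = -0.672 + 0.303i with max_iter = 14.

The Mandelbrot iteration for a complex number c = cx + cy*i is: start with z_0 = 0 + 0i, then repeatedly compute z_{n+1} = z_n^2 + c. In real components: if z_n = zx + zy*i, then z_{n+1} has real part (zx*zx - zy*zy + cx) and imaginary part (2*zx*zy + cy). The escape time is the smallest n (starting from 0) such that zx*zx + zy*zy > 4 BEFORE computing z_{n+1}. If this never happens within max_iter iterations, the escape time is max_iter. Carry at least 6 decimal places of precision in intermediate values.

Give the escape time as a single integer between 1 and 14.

Answer: 14

Derivation:
z_0 = 0 + 0i, c = -0.6720 + 0.3030i
Iter 1: z = -0.6720 + 0.3030i, |z|^2 = 0.5434
Iter 2: z = -0.3122 + -0.1042i, |z|^2 = 0.1083
Iter 3: z = -0.5854 + 0.3681i, |z|^2 = 0.4782
Iter 4: z = -0.4648 + -0.1279i, |z|^2 = 0.2324
Iter 5: z = -0.4723 + 0.4219i, |z|^2 = 0.4011
Iter 6: z = -0.6270 + -0.0956i, |z|^2 = 0.4022
Iter 7: z = -0.2881 + 0.4228i, |z|^2 = 0.2618
Iter 8: z = -0.7678 + 0.0594i, |z|^2 = 0.5931
Iter 9: z = -0.0860 + 0.2118i, |z|^2 = 0.0523
Iter 10: z = -0.7095 + 0.2666i, |z|^2 = 0.5744
Iter 11: z = -0.2397 + -0.0753i, |z|^2 = 0.0631
Iter 12: z = -0.6202 + 0.3391i, |z|^2 = 0.4996
Iter 13: z = -0.4023 + -0.1176i, |z|^2 = 0.1757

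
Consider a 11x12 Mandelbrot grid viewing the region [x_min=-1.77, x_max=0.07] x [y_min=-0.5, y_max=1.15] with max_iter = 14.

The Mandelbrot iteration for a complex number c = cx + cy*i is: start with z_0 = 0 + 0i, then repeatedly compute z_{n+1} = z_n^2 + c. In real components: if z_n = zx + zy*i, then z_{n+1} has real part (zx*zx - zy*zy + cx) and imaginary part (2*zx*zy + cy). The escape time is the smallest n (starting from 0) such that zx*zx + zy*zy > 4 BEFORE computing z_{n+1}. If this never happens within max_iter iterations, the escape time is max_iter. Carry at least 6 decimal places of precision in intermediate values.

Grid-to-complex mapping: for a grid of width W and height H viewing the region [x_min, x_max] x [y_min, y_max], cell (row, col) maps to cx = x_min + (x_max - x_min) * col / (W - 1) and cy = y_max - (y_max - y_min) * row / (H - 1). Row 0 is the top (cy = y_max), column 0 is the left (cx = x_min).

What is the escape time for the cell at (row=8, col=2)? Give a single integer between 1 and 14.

Answer: 14

Derivation:
z_0 = 0 + 0i, c = -1.4020 + -0.0500i
Iter 1: z = -1.4020 + -0.0500i, |z|^2 = 1.9681
Iter 2: z = 0.5611 + 0.0902i, |z|^2 = 0.3230
Iter 3: z = -1.0953 + 0.0512i, |z|^2 = 1.2023
Iter 4: z = -0.2049 + -0.1622i, |z|^2 = 0.0683
Iter 5: z = -1.3863 + 0.0165i, |z|^2 = 1.9221
Iter 6: z = 0.5196 + -0.0957i, |z|^2 = 0.2791
Iter 7: z = -1.1412 + -0.1495i, |z|^2 = 1.3247
Iter 8: z = -0.1220 + 0.2911i, |z|^2 = 0.0996
Iter 9: z = -1.4719 + -0.1210i, |z|^2 = 2.1811
Iter 10: z = 0.7498 + 0.3063i, |z|^2 = 0.6560
Iter 11: z = -0.9337 + 0.4093i, |z|^2 = 1.0393
Iter 12: z = -0.6978 + -0.8144i, |z|^2 = 1.1501
Iter 13: z = -1.5783 + 1.0865i, |z|^2 = 3.6716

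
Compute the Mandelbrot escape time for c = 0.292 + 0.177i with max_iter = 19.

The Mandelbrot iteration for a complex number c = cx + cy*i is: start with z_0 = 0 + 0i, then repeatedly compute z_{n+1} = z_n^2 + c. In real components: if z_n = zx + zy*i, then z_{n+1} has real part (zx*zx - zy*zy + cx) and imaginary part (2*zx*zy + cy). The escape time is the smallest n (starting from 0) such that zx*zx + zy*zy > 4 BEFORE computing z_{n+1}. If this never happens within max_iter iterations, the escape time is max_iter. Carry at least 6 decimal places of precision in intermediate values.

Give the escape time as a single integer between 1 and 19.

Answer: 19

Derivation:
z_0 = 0 + 0i, c = 0.2920 + 0.1770i
Iter 1: z = 0.2920 + 0.1770i, |z|^2 = 0.1166
Iter 2: z = 0.3459 + 0.2804i, |z|^2 = 0.1983
Iter 3: z = 0.3331 + 0.3710i, |z|^2 = 0.2486
Iter 4: z = 0.2653 + 0.4241i, |z|^2 = 0.2503
Iter 5: z = 0.1825 + 0.4020i, |z|^2 = 0.1949
Iter 6: z = 0.1637 + 0.3238i, |z|^2 = 0.1316
Iter 7: z = 0.2140 + 0.2830i, |z|^2 = 0.1259
Iter 8: z = 0.2577 + 0.2981i, |z|^2 = 0.1553
Iter 9: z = 0.2696 + 0.3306i, |z|^2 = 0.1820
Iter 10: z = 0.2553 + 0.3553i, |z|^2 = 0.1914
Iter 11: z = 0.2310 + 0.3584i, |z|^2 = 0.1818
Iter 12: z = 0.2169 + 0.3426i, |z|^2 = 0.1644
Iter 13: z = 0.2217 + 0.3256i, |z|^2 = 0.1552
Iter 14: z = 0.2351 + 0.3214i, |z|^2 = 0.1586
Iter 15: z = 0.2440 + 0.3281i, |z|^2 = 0.1672
Iter 16: z = 0.2439 + 0.3371i, |z|^2 = 0.1731
Iter 17: z = 0.2378 + 0.3414i, |z|^2 = 0.1731
Iter 18: z = 0.2320 + 0.3394i, |z|^2 = 0.1690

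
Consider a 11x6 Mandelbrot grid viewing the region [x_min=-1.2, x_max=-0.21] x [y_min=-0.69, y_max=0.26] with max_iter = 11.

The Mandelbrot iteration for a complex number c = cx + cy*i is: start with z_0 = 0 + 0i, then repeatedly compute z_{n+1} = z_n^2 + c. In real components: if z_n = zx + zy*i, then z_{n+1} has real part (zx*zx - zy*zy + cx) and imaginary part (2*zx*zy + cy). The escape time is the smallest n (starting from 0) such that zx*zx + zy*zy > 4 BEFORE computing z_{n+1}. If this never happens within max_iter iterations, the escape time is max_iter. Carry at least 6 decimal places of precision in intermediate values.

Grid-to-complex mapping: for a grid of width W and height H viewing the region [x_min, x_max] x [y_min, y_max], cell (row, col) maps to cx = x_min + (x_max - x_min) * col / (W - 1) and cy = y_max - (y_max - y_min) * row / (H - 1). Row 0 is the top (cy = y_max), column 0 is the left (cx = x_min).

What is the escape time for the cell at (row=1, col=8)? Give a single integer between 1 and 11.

z_0 = 0 + 0i, c = -0.4080 + 0.0700i
Iter 1: z = -0.4080 + 0.0700i, |z|^2 = 0.1714
Iter 2: z = -0.2464 + 0.0129i, |z|^2 = 0.0609
Iter 3: z = -0.3474 + 0.0637i, |z|^2 = 0.1248
Iter 4: z = -0.2913 + 0.0258i, |z|^2 = 0.0855
Iter 5: z = -0.3238 + 0.0550i, |z|^2 = 0.1079
Iter 6: z = -0.3062 + 0.0344i, |z|^2 = 0.0949
Iter 7: z = -0.3154 + 0.0489i, |z|^2 = 0.1019
Iter 8: z = -0.3109 + 0.0391i, |z|^2 = 0.0982
Iter 9: z = -0.3129 + 0.0457i, |z|^2 = 0.1000
Iter 10: z = -0.3122 + 0.0414i, |z|^2 = 0.0992

Answer: 11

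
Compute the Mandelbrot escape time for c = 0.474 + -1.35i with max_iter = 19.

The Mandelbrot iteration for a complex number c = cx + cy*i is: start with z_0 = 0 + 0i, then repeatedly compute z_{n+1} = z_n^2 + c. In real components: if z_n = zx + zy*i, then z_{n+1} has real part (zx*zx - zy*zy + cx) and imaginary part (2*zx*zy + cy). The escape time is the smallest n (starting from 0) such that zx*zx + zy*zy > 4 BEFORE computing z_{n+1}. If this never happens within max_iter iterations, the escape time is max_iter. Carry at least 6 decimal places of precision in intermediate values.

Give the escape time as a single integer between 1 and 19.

Answer: 2

Derivation:
z_0 = 0 + 0i, c = 0.4740 + -1.3500i
Iter 1: z = 0.4740 + -1.3500i, |z|^2 = 2.0472
Iter 2: z = -1.1238 + -2.6298i, |z|^2 = 8.1788
Escaped at iteration 2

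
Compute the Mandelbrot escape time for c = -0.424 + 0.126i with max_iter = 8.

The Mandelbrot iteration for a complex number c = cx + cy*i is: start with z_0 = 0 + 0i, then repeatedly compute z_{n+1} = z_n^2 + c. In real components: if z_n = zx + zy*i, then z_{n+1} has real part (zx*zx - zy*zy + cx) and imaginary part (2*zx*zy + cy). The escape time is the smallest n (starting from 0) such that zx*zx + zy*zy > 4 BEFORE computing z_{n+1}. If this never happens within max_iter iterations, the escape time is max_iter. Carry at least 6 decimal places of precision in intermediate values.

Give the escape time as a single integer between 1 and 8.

Answer: 8

Derivation:
z_0 = 0 + 0i, c = -0.4240 + 0.1260i
Iter 1: z = -0.4240 + 0.1260i, |z|^2 = 0.1957
Iter 2: z = -0.2601 + 0.0192i, |z|^2 = 0.0680
Iter 3: z = -0.3567 + 0.1160i, |z|^2 = 0.1407
Iter 4: z = -0.3102 + 0.0432i, |z|^2 = 0.0981
Iter 5: z = -0.3296 + 0.0992i, |z|^2 = 0.1185
Iter 6: z = -0.3252 + 0.0606i, |z|^2 = 0.1094
Iter 7: z = -0.3219 + 0.0866i, |z|^2 = 0.1111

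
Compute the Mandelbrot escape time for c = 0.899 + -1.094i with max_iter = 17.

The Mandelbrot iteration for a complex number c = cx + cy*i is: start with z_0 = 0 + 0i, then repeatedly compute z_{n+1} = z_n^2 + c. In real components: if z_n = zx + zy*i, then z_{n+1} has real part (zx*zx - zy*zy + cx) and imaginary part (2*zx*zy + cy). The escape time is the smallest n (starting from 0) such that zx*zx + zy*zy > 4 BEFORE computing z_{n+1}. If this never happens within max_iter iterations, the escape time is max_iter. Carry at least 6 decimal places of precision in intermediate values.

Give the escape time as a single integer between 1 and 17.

Answer: 2

Derivation:
z_0 = 0 + 0i, c = 0.8990 + -1.0940i
Iter 1: z = 0.8990 + -1.0940i, |z|^2 = 2.0050
Iter 2: z = 0.5104 + -3.0610i, |z|^2 = 9.6303
Escaped at iteration 2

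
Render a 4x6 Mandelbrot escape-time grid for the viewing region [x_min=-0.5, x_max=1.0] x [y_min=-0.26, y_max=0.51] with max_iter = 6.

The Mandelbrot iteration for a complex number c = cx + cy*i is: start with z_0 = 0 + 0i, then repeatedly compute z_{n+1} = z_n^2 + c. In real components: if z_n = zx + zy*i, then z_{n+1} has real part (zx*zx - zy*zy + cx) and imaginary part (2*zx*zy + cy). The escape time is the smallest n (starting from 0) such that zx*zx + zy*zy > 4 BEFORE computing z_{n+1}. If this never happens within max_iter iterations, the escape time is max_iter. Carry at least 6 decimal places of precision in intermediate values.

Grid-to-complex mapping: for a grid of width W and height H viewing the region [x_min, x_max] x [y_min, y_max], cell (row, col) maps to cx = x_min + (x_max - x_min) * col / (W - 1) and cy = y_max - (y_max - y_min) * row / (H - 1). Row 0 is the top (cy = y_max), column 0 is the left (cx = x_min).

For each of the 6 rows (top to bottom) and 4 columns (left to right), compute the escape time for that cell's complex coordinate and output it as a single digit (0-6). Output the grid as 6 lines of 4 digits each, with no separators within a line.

(row=0, col=0): c = -0.5000 + 0.5100i → escape time 6
(row=0, col=1): c = 0.0000 + 0.5100i → escape time 6
(row=0, col=2): c = 0.5000 + 0.5100i → escape time 5
(row=0, col=3): c = 1.0000 + 0.5100i → escape time 2
(row=1, col=0): c = -0.5000 + 0.3560i → escape time 6
(row=1, col=1): c = 0.0000 + 0.3560i → escape time 6
(row=1, col=2): c = 0.5000 + 0.3560i → escape time 5
(row=1, col=3): c = 1.0000 + 0.3560i → escape time 2
(row=2, col=0): c = -0.5000 + 0.2020i → escape time 6
(row=2, col=1): c = 0.0000 + 0.2020i → escape time 6
(row=2, col=2): c = 0.5000 + 0.2020i → escape time 5
(row=2, col=3): c = 1.0000 + 0.2020i → escape time 2
(row=3, col=0): c = -0.5000 + 0.0480i → escape time 6
(row=3, col=1): c = 0.0000 + 0.0480i → escape time 6
(row=3, col=2): c = 0.5000 + 0.0480i → escape time 5
(row=3, col=3): c = 1.0000 + 0.0480i → escape time 2
(row=4, col=0): c = -0.5000 + -0.1060i → escape time 6
(row=4, col=1): c = 0.0000 + -0.1060i → escape time 6
(row=4, col=2): c = 0.5000 + -0.1060i → escape time 5
(row=4, col=3): c = 1.0000 + -0.1060i → escape time 2
(row=5, col=0): c = -0.5000 + -0.2600i → escape time 6
(row=5, col=1): c = 0.0000 + -0.2600i → escape time 6
(row=5, col=2): c = 0.5000 + -0.2600i → escape time 5
(row=5, col=3): c = 1.0000 + -0.2600i → escape time 2

Answer: 6652
6652
6652
6652
6652
6652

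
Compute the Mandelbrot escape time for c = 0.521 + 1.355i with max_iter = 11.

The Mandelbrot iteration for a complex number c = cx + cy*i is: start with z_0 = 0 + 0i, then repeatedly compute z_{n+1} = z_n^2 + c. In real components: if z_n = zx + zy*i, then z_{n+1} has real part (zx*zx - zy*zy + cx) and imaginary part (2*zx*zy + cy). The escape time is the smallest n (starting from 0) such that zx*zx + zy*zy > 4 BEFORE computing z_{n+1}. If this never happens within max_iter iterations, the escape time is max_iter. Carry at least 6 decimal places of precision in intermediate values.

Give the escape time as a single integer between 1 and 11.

z_0 = 0 + 0i, c = 0.5210 + 1.3550i
Iter 1: z = 0.5210 + 1.3550i, |z|^2 = 2.1075
Iter 2: z = -1.0436 + 2.7669i, |z|^2 = 8.7449
Escaped at iteration 2

Answer: 2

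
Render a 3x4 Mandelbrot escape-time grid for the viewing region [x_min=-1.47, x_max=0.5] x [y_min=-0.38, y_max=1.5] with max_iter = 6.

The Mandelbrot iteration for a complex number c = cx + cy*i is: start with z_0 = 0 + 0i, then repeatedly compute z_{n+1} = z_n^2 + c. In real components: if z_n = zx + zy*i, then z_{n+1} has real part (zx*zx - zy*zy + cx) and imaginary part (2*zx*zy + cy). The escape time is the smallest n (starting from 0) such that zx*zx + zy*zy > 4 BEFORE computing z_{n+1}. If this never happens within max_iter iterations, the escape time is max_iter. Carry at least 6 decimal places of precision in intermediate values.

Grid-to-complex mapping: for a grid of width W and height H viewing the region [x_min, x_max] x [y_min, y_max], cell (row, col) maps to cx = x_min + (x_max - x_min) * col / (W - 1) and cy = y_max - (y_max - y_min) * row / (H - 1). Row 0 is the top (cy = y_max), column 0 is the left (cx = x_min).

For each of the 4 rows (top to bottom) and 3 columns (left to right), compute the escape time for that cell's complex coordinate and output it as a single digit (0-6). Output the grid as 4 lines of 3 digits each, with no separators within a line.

(row=0, col=0): c = -1.4700 + 1.5000i → escape time 1
(row=0, col=1): c = -0.4850 + 1.5000i → escape time 2
(row=0, col=2): c = 0.5000 + 1.5000i → escape time 2
(row=1, col=0): c = -1.4700 + 0.8733i → escape time 3
(row=1, col=1): c = -0.4850 + 0.8733i → escape time 5
(row=1, col=2): c = 0.5000 + 0.8733i → escape time 3
(row=2, col=0): c = -1.4700 + 0.2467i → escape time 5
(row=2, col=1): c = -0.4850 + 0.2467i → escape time 6
(row=2, col=2): c = 0.5000 + 0.2467i → escape time 5
(row=3, col=0): c = -1.4700 + -0.3800i → escape time 4
(row=3, col=1): c = -0.4850 + -0.3800i → escape time 6
(row=3, col=2): c = 0.5000 + -0.3800i → escape time 5

Answer: 122
353
565
465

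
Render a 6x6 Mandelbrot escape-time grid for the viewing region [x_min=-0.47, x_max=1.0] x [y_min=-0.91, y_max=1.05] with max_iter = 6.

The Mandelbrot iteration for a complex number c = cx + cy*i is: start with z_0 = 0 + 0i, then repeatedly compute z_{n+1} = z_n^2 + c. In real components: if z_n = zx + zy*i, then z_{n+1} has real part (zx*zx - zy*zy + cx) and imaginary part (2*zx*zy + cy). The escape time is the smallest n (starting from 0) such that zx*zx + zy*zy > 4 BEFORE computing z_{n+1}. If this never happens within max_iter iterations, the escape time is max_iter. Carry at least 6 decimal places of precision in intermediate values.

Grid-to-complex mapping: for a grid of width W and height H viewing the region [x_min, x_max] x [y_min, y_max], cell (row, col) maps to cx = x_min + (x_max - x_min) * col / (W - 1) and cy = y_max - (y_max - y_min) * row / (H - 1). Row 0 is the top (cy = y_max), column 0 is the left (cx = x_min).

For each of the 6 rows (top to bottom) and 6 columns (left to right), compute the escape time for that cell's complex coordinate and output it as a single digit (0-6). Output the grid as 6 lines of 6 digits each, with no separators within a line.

Answer: 464322
666632
666632
666632
666632
465322

Derivation:
(row=0, col=0): c = -0.4700 + 1.0500i → escape time 4
(row=0, col=1): c = -0.1760 + 1.0500i → escape time 6
(row=0, col=2): c = 0.1180 + 1.0500i → escape time 4
(row=0, col=3): c = 0.4120 + 1.0500i → escape time 3
(row=0, col=4): c = 0.7060 + 1.0500i → escape time 2
(row=0, col=5): c = 1.0000 + 1.0500i → escape time 2
(row=1, col=0): c = -0.4700 + 0.6580i → escape time 6
(row=1, col=1): c = -0.1760 + 0.6580i → escape time 6
(row=1, col=2): c = 0.1180 + 0.6580i → escape time 6
(row=1, col=3): c = 0.4120 + 0.6580i → escape time 6
(row=1, col=4): c = 0.7060 + 0.6580i → escape time 3
(row=1, col=5): c = 1.0000 + 0.6580i → escape time 2
(row=2, col=0): c = -0.4700 + 0.2660i → escape time 6
(row=2, col=1): c = -0.1760 + 0.2660i → escape time 6
(row=2, col=2): c = 0.1180 + 0.2660i → escape time 6
(row=2, col=3): c = 0.4120 + 0.2660i → escape time 6
(row=2, col=4): c = 0.7060 + 0.2660i → escape time 3
(row=2, col=5): c = 1.0000 + 0.2660i → escape time 2
(row=3, col=0): c = -0.4700 + -0.1260i → escape time 6
(row=3, col=1): c = -0.1760 + -0.1260i → escape time 6
(row=3, col=2): c = 0.1180 + -0.1260i → escape time 6
(row=3, col=3): c = 0.4120 + -0.1260i → escape time 6
(row=3, col=4): c = 0.7060 + -0.1260i → escape time 3
(row=3, col=5): c = 1.0000 + -0.1260i → escape time 2
(row=4, col=0): c = -0.4700 + -0.5180i → escape time 6
(row=4, col=1): c = -0.1760 + -0.5180i → escape time 6
(row=4, col=2): c = 0.1180 + -0.5180i → escape time 6
(row=4, col=3): c = 0.4120 + -0.5180i → escape time 6
(row=4, col=4): c = 0.7060 + -0.5180i → escape time 3
(row=4, col=5): c = 1.0000 + -0.5180i → escape time 2
(row=5, col=0): c = -0.4700 + -0.9100i → escape time 4
(row=5, col=1): c = -0.1760 + -0.9100i → escape time 6
(row=5, col=2): c = 0.1180 + -0.9100i → escape time 5
(row=5, col=3): c = 0.4120 + -0.9100i → escape time 3
(row=5, col=4): c = 0.7060 + -0.9100i → escape time 2
(row=5, col=5): c = 1.0000 + -0.9100i → escape time 2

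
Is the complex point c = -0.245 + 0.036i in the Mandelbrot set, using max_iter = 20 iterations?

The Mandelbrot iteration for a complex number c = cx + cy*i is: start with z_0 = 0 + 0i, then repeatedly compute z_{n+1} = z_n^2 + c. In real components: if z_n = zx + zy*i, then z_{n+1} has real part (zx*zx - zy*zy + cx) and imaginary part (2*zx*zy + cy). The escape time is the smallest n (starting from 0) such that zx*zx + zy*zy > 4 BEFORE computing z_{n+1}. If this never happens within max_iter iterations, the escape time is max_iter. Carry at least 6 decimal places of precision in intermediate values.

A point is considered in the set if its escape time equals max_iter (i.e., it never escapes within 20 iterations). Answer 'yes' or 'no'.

Answer: yes

Derivation:
z_0 = 0 + 0i, c = -0.2450 + 0.0360i
Iter 1: z = -0.2450 + 0.0360i, |z|^2 = 0.0613
Iter 2: z = -0.1863 + 0.0184i, |z|^2 = 0.0350
Iter 3: z = -0.2106 + 0.0292i, |z|^2 = 0.0452
Iter 4: z = -0.2015 + 0.0237i, |z|^2 = 0.0412
Iter 5: z = -0.2050 + 0.0264i, |z|^2 = 0.0427
Iter 6: z = -0.2037 + 0.0252i, |z|^2 = 0.0421
Iter 7: z = -0.2041 + 0.0258i, |z|^2 = 0.0423
Iter 8: z = -0.2040 + 0.0255i, |z|^2 = 0.0423
Iter 9: z = -0.2040 + 0.0256i, |z|^2 = 0.0423
Iter 10: z = -0.2040 + 0.0256i, |z|^2 = 0.0423
Iter 11: z = -0.2040 + 0.0256i, |z|^2 = 0.0423
Iter 12: z = -0.2040 + 0.0256i, |z|^2 = 0.0423
Iter 13: z = -0.2040 + 0.0256i, |z|^2 = 0.0423
Iter 14: z = -0.2040 + 0.0256i, |z|^2 = 0.0423
Iter 15: z = -0.2040 + 0.0256i, |z|^2 = 0.0423
Iter 16: z = -0.2040 + 0.0256i, |z|^2 = 0.0423
Iter 17: z = -0.2040 + 0.0256i, |z|^2 = 0.0423
Iter 18: z = -0.2040 + 0.0256i, |z|^2 = 0.0423
Iter 19: z = -0.2040 + 0.0256i, |z|^2 = 0.0423
Did not escape in 20 iterations → in set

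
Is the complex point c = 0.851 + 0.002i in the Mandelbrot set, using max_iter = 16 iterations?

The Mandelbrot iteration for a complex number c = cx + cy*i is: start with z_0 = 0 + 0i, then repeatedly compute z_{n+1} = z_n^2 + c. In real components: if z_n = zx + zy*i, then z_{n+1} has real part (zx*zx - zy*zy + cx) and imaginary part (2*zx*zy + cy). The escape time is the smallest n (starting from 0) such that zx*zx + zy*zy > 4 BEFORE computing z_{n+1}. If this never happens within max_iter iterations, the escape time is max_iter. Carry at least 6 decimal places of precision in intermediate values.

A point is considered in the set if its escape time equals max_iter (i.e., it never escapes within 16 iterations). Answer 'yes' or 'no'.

z_0 = 0 + 0i, c = 0.8510 + 0.0020i
Iter 1: z = 0.8510 + 0.0020i, |z|^2 = 0.7242
Iter 2: z = 1.5752 + 0.0054i, |z|^2 = 2.4813
Iter 3: z = 3.3322 + 0.0190i, |z|^2 = 11.1040
Escaped at iteration 3

Answer: no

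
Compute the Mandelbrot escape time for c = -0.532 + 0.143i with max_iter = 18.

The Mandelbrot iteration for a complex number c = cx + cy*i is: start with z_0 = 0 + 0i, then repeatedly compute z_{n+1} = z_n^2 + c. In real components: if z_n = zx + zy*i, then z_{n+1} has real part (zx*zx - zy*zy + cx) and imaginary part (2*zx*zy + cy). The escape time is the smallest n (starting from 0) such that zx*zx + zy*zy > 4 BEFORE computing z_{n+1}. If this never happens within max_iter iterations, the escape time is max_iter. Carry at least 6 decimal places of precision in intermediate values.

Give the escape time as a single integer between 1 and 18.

Answer: 18

Derivation:
z_0 = 0 + 0i, c = -0.5320 + 0.1430i
Iter 1: z = -0.5320 + 0.1430i, |z|^2 = 0.3035
Iter 2: z = -0.2694 + -0.0092i, |z|^2 = 0.0727
Iter 3: z = -0.4595 + 0.1479i, |z|^2 = 0.2330
Iter 4: z = -0.3427 + 0.0071i, |z|^2 = 0.1175
Iter 5: z = -0.4146 + 0.1382i, |z|^2 = 0.1910
Iter 6: z = -0.3792 + 0.0284i, |z|^2 = 0.1446
Iter 7: z = -0.3890 + 0.1214i, |z|^2 = 0.1661
Iter 8: z = -0.3954 + 0.0485i, |z|^2 = 0.1587
Iter 9: z = -0.3780 + 0.1046i, |z|^2 = 0.1538
Iter 10: z = -0.4001 + 0.0639i, |z|^2 = 0.1641
Iter 11: z = -0.3760 + 0.0919i, |z|^2 = 0.1498
Iter 12: z = -0.3990 + 0.0739i, |z|^2 = 0.1647
Iter 13: z = -0.3782 + 0.0840i, |z|^2 = 0.1501
Iter 14: z = -0.3960 + 0.0794i, |z|^2 = 0.1631
Iter 15: z = -0.3815 + 0.0801i, |z|^2 = 0.1520
Iter 16: z = -0.3929 + 0.0819i, |z|^2 = 0.1611
Iter 17: z = -0.3844 + 0.0786i, |z|^2 = 0.1539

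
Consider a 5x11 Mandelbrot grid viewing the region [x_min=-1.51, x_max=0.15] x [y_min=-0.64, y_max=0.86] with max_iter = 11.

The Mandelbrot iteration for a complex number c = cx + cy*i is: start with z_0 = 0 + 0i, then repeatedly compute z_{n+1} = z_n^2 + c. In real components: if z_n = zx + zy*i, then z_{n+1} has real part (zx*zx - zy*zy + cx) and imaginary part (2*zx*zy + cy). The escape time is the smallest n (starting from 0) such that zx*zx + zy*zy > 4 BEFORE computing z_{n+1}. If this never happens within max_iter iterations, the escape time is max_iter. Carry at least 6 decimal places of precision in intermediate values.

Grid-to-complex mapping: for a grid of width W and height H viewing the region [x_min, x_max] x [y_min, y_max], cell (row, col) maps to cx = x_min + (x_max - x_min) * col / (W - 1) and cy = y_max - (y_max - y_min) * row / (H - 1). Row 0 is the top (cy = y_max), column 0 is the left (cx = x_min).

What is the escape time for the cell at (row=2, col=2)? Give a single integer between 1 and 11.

z_0 = 0 + 0i, c = -0.6800 + 0.5600i
Iter 1: z = -0.6800 + 0.5600i, |z|^2 = 0.7760
Iter 2: z = -0.5312 + -0.2016i, |z|^2 = 0.3228
Iter 3: z = -0.4385 + 0.7742i, |z|^2 = 0.7916
Iter 4: z = -1.0871 + -0.1189i, |z|^2 = 1.1959
Iter 5: z = 0.4876 + 0.8185i, |z|^2 = 0.9078
Iter 6: z = -1.1122 + 1.3583i, |z|^2 = 3.0820
Iter 7: z = -1.2880 + -2.4614i, |z|^2 = 7.7174
Escaped at iteration 7

Answer: 7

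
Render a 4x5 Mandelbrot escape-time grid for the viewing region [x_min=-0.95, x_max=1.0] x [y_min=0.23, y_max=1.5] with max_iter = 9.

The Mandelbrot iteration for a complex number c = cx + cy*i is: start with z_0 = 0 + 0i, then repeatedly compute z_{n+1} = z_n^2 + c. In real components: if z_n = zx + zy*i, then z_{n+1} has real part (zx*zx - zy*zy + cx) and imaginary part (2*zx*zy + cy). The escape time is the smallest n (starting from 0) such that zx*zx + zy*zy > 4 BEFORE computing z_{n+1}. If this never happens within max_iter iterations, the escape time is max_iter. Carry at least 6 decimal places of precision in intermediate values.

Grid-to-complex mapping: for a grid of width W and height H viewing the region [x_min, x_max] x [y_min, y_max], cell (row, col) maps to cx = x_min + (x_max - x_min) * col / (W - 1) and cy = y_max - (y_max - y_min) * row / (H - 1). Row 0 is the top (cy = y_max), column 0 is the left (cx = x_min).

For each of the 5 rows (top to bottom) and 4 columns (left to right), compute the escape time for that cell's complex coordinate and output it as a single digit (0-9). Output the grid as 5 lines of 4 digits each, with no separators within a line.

Answer: 2222
3322
3842
5992
9992

Derivation:
(row=0, col=0): c = -0.9500 + 1.5000i → escape time 2
(row=0, col=1): c = -0.3000 + 1.5000i → escape time 2
(row=0, col=2): c = 0.3500 + 1.5000i → escape time 2
(row=0, col=3): c = 1.0000 + 1.5000i → escape time 2
(row=1, col=0): c = -0.9500 + 1.1825i → escape time 3
(row=1, col=1): c = -0.3000 + 1.1825i → escape time 3
(row=1, col=2): c = 0.3500 + 1.1825i → escape time 2
(row=1, col=3): c = 1.0000 + 1.1825i → escape time 2
(row=2, col=0): c = -0.9500 + 0.8650i → escape time 3
(row=2, col=1): c = -0.3000 + 0.8650i → escape time 8
(row=2, col=2): c = 0.3500 + 0.8650i → escape time 4
(row=2, col=3): c = 1.0000 + 0.8650i → escape time 2
(row=3, col=0): c = -0.9500 + 0.5475i → escape time 5
(row=3, col=1): c = -0.3000 + 0.5475i → escape time 9
(row=3, col=2): c = 0.3500 + 0.5475i → escape time 9
(row=3, col=3): c = 1.0000 + 0.5475i → escape time 2
(row=4, col=0): c = -0.9500 + 0.2300i → escape time 9
(row=4, col=1): c = -0.3000 + 0.2300i → escape time 9
(row=4, col=2): c = 0.3500 + 0.2300i → escape time 9
(row=4, col=3): c = 1.0000 + 0.2300i → escape time 2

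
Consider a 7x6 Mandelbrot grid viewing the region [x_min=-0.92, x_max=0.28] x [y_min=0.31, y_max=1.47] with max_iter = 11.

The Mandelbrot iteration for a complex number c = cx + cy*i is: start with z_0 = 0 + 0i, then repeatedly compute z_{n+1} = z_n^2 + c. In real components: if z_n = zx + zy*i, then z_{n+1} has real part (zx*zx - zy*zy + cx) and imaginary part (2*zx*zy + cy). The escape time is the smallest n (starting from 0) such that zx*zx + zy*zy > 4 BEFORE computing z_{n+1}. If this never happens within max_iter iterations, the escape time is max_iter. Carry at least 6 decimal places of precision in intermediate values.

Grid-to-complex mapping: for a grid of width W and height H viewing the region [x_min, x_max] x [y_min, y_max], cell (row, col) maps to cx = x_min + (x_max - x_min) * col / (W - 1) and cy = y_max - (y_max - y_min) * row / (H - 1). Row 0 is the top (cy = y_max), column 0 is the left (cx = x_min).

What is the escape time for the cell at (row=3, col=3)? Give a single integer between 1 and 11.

z_0 = 0 + 0i, c = -0.3200 + 0.7740i
Iter 1: z = -0.3200 + 0.7740i, |z|^2 = 0.7015
Iter 2: z = -0.8167 + 0.2786i, |z|^2 = 0.7446
Iter 3: z = 0.2693 + 0.3189i, |z|^2 = 0.1742
Iter 4: z = -0.3492 + 0.9458i, |z|^2 = 1.0164
Iter 5: z = -1.0926 + 0.1136i, |z|^2 = 1.2066
Iter 6: z = 0.8608 + 0.5258i, |z|^2 = 1.0175
Iter 7: z = 0.1444 + 1.6793i, |z|^2 = 2.8408
Iter 8: z = -3.1191 + 1.2591i, |z|^2 = 11.3142
Escaped at iteration 8

Answer: 8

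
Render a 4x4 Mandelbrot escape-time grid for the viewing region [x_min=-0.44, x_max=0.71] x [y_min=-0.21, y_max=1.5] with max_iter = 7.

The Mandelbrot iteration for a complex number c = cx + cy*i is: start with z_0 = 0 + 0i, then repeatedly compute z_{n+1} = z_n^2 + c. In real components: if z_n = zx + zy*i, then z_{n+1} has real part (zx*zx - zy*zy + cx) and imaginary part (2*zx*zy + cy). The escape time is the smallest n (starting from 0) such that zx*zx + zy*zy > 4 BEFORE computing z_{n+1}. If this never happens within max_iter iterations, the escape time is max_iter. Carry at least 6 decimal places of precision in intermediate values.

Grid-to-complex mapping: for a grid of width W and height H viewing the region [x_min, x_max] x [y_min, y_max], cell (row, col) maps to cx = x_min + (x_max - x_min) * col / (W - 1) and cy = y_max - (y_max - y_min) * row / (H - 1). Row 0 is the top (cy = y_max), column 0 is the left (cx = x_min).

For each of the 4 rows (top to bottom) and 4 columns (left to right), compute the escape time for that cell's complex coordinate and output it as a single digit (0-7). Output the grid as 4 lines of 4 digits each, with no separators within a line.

(row=0, col=0): c = -0.4400 + 1.5000i → escape time 2
(row=0, col=1): c = -0.0567 + 1.5000i → escape time 2
(row=0, col=2): c = 0.3267 + 1.5000i → escape time 2
(row=0, col=3): c = 0.7100 + 1.5000i → escape time 2
(row=1, col=0): c = -0.4400 + 0.9300i → escape time 4
(row=1, col=1): c = -0.0567 + 0.9300i → escape time 7
(row=1, col=2): c = 0.3267 + 0.9300i → escape time 4
(row=1, col=3): c = 0.7100 + 0.9300i → escape time 2
(row=2, col=0): c = -0.4400 + 0.3600i → escape time 7
(row=2, col=1): c = -0.0567 + 0.3600i → escape time 7
(row=2, col=2): c = 0.3267 + 0.3600i → escape time 7
(row=2, col=3): c = 0.7100 + 0.3600i → escape time 3
(row=3, col=0): c = -0.4400 + -0.2100i → escape time 7
(row=3, col=1): c = -0.0567 + -0.2100i → escape time 7
(row=3, col=2): c = 0.3267 + -0.2100i → escape time 7
(row=3, col=3): c = 0.7100 + -0.2100i → escape time 3

Answer: 2222
4742
7773
7773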